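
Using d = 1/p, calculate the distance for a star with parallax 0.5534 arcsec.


d = 1/p = 1/0.5534 = 1.807

1.807 pc


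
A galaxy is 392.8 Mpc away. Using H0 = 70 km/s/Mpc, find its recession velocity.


v = H0 * d = 70 * 392.8 = 27496.0

27496.0 km/s


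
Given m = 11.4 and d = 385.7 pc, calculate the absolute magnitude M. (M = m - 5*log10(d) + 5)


M = m - 5*log10(d) + 5 = 11.4 - 5*log10(385.7) + 5 = 3.4688

3.4688


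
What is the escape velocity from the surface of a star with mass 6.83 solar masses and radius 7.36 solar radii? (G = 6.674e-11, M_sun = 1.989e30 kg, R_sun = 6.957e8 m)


M = 6.83 * 1.989e30 kg = 1.358487e+31 kg; R = 7.36 * 6.957e8 m = 5.120352e+09 m. v_esc = sqrt(2GM/R) = sqrt(2 * 6.674e-11 * 1.358487e+31 / 5.120352e+09) = 595094.496

595094.496 m/s


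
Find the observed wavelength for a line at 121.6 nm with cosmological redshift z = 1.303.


lam_obs = lam_emit * (1 + z) = 121.6 * (1 + 1.303) = 280.0448

280.0448 nm


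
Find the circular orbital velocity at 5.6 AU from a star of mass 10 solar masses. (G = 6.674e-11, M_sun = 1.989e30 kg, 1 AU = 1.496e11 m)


v = sqrt(GM/r) = sqrt(6.674e-11 * 1.989e+31 / 8.378e+11) = 39806.1965

39806.1965 m/s


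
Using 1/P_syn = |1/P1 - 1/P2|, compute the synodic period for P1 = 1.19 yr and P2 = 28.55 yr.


1/P_syn = |1/P1 - 1/P2| = |1/1.19 - 1/28.55| => P_syn = 1.2418

1.2418 years


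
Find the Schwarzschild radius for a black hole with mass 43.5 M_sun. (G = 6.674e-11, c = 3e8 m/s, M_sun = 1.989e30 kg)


M = 43.5 * 1.989e30 kg = 8.65215e+31 kg. rs = 2GM/c^2 = 2 * 6.674e-11 * 8.65215e+31 / (3e8)^2 = 128320.998

128320.998 m


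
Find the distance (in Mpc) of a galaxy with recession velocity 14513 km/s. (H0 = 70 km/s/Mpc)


d = v / H0 = 14513 / 70 = 207.3286

207.3286 Mpc


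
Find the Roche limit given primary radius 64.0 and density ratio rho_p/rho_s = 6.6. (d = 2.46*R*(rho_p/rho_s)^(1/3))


d_Roche = 2.46 * 64.0 * 6.6^(1/3) = 295.3224

295.3224


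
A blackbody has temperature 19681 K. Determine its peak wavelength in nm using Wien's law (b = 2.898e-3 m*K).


lam_max = b / T = 2.898e-3 / 19681 = 1.472e-07 m = 147.2486 nm

147.2486 nm


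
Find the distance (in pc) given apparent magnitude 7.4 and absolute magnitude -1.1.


d = 10^((m - M + 5)/5) = 10^((7.4 - -1.1 + 5)/5) = 501.1872

501.1872 pc


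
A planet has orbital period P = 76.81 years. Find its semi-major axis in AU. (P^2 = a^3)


a = P^(2/3) = 76.81^(2/3) = 18.0695

18.0695 AU


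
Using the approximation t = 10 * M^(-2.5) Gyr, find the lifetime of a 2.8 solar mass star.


t = 10 * M^(-2.5) = 10 * 2.8^(-2.5) = 0.7623

0.7623 Gyr


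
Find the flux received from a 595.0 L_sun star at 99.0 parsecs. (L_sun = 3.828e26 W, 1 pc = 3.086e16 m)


F = L / (4*pi*d^2) = 2.278e+29 / (4*pi*(3.055e+18)^2) = 1.942e-09

1.942e-09 W/m^2


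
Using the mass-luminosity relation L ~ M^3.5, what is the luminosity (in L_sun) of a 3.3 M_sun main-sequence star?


L/L_sun = (M/M_sun)^3.5 = 3.3^3.5 = 65.2828

65.2828 L_sun


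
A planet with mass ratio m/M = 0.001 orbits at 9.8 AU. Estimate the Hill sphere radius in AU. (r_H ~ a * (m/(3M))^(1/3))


r_H = a * (m/3M)^(1/3) = 9.8 * (0.001/3)^(1/3) = 0.6795

0.6795 AU


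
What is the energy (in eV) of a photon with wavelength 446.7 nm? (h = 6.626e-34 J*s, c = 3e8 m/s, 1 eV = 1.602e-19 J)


E = hc/lambda = 6.626e-34 * 3e8 / 4.467e-07 = 4.450e-19 J = 2.7778 eV

2.7778 eV


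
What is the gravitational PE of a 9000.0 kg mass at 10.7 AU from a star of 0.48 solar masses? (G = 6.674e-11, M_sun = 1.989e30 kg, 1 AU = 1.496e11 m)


M = 0.48 * 1.989e30 kg = 9.5472e+29 kg; r = 10.7 AU * 1.496e11 m/AU = 1.60072e+12 m. U = -GM*m/r = -(6.674e-11 * 9.5472e+29 * 9000.0) / 1.60072e+12 = -3.583e+11

-3.583e+11 J


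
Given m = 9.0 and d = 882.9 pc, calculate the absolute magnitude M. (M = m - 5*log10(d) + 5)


M = m - 5*log10(d) + 5 = 9.0 - 5*log10(882.9) + 5 = -0.7296

-0.7296


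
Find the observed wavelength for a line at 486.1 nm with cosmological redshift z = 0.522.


lam_obs = lam_emit * (1 + z) = 486.1 * (1 + 0.522) = 739.8442

739.8442 nm


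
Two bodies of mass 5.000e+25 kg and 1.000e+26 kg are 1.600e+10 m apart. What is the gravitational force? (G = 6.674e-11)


F = G*m1*m2/r^2 = 6.674e-11 * 5.000e+25 * 1.000e+26 / (1.600e+10)^2 = 6.674e-11 * 5.000e+51 / 2.560e+20 = 1.304e+21

1.304e+21 N


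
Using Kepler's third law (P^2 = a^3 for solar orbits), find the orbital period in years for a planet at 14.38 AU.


P = a^(3/2) = 14.38^1.5 = 54.5304

54.5304 years


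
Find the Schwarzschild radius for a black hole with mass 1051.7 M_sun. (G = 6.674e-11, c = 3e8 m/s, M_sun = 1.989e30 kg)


M = 1051.7 * 1.989e30 kg = 2.0918313e+33 kg. rs = 2GM/c^2 = 2 * 6.674e-11 * 2.0918313e+33 / (3e8)^2 = 3.102e+06

3.102e+06 m


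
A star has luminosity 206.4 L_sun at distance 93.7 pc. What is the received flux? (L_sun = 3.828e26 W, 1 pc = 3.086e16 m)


F = L / (4*pi*d^2) = 7.901e+28 / (4*pi*(2.892e+18)^2) = 7.520e-10

7.520e-10 W/m^2


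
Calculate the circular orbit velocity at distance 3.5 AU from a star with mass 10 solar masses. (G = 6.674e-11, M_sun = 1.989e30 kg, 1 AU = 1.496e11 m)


v = sqrt(GM/r) = sqrt(6.674e-11 * 1.989e+31 / 5.236e+11) = 50351.2984

50351.2984 m/s


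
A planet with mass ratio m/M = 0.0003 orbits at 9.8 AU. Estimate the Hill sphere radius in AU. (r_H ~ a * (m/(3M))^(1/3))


r_H = a * (m/3M)^(1/3) = 9.8 * (0.0003/3)^(1/3) = 0.4549

0.4549 AU


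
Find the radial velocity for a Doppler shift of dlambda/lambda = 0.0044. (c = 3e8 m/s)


v = (dlambda/lambda) * c = 0.0044 * 3e8 = 1.320e+06

1.320e+06 m/s


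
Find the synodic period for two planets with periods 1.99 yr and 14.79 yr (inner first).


1/P_syn = |1/P1 - 1/P2| = |1/1.99 - 1/14.79| => P_syn = 2.2994

2.2994 years


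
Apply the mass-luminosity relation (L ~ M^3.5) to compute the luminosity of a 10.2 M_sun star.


L/L_sun = (M/M_sun)^3.5 = 10.2^3.5 = 3389.2266

3389.2266 L_sun


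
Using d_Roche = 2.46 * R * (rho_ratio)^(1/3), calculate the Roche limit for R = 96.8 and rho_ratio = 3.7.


d_Roche = 2.46 * 96.8 * 3.7^(1/3) = 368.3079

368.3079


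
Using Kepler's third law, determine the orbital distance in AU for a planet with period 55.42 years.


a = P^(2/3) = 55.42^(2/3) = 14.536

14.536 AU


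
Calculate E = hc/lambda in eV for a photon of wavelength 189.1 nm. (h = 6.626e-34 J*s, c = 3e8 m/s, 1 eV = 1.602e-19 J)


E = hc/lambda = 6.626e-34 * 3e8 / 1.891e-07 = 1.051e-18 J = 6.5617 eV

6.5617 eV


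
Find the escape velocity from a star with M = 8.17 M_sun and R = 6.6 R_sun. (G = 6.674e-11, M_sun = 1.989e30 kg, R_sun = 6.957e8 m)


M = 8.17 * 1.989e30 kg = 1.625013e+31 kg; R = 6.6 * 6.957e8 m = 4.59162e+09 m. v_esc = sqrt(2GM/R) = sqrt(2 * 6.674e-11 * 1.625013e+31 / 4.59162e+09) = 687311.4032

687311.4032 m/s


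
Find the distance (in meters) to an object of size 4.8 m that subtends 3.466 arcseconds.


D = size / theta_rad, theta_rad = 3.466 * pi/(180*3600) = 1.680e-05, D = 285652.3572

285652.3572 m


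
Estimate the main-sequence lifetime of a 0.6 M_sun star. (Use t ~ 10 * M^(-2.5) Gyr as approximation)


t = 10 * M^(-2.5) = 10 * 0.6^(-2.5) = 35.861

35.861 Gyr


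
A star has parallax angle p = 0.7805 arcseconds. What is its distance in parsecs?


d = 1/p = 1/0.7805 = 1.2812

1.2812 pc


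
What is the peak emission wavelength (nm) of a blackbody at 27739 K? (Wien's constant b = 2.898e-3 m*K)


lam_max = b / T = 2.898e-3 / 27739 = 1.045e-07 m = 104.4738 nm

104.4738 nm


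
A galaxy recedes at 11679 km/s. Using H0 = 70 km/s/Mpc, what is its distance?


d = v / H0 = 11679 / 70 = 166.8429

166.8429 Mpc


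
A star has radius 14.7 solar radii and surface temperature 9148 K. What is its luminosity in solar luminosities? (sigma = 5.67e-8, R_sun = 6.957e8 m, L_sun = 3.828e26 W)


R = 14.7 * 6.957e8 m = 1.022679e+10 m. L = 4*pi*R^2*sigma*T^4 = 4*pi*(1.022679e+10)^2 * 5.67e-8 * 9148^4 = 5.218866923e+29 W. L/L_sun = 5.218866923e+29 / 3.828e26 = 1363.3404

1363.3404 L_sun


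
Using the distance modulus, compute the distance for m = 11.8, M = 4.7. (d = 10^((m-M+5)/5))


d = 10^((m - M + 5)/5) = 10^((11.8 - 4.7 + 5)/5) = 263.0268

263.0268 pc


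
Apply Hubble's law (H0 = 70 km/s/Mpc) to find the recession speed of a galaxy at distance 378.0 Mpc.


v = H0 * d = 70 * 378.0 = 26460.0

26460.0 km/s


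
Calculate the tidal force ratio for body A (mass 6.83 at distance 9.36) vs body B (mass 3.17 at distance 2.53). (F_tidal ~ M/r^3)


Ratio = (M1/r1^3) / (M2/r2^3) = (6.83/9.36^3) / (3.17/2.53^3) = 0.0425

0.0425


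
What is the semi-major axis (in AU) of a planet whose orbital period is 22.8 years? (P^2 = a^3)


a = P^(2/3) = 22.8^(2/3) = 8.0406

8.0406 AU


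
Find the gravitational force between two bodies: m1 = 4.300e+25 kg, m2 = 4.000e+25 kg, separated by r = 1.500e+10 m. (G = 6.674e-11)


F = G*m1*m2/r^2 = 6.674e-11 * 4.300e+25 * 4.000e+25 / (1.500e+10)^2 = 6.674e-11 * 1.720e+51 / 2.250e+20 = 5.102e+20

5.102e+20 N


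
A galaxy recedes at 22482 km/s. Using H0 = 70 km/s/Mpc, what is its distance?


d = v / H0 = 22482 / 70 = 321.1714

321.1714 Mpc


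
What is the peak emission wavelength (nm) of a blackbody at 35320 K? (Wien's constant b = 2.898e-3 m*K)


lam_max = b / T = 2.898e-3 / 35320 = 8.205e-08 m = 82.0498 nm

82.0498 nm


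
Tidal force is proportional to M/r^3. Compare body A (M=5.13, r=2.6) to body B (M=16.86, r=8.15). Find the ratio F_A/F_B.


Ratio = (M1/r1^3) / (M2/r2^3) = (5.13/2.6^3) / (16.86/8.15^3) = 9.3716

9.3716


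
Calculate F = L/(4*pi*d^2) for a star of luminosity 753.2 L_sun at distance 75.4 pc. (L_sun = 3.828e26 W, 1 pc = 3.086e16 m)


F = L / (4*pi*d^2) = 2.883e+29 / (4*pi*(2.327e+18)^2) = 4.238e-09

4.238e-09 W/m^2


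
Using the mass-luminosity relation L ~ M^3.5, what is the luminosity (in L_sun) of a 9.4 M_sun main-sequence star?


L/L_sun = (M/M_sun)^3.5 = 9.4^3.5 = 2546.5223

2546.5223 L_sun


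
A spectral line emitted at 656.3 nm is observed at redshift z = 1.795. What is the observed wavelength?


lam_obs = lam_emit * (1 + z) = 656.3 * (1 + 1.795) = 1834.3585

1834.3585 nm


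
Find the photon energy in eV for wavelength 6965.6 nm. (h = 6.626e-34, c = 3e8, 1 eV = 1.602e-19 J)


E = hc/lambda = 6.626e-34 * 3e8 / 6.966e-06 = 2.854e-20 J = 0.1781 eV

0.1781 eV


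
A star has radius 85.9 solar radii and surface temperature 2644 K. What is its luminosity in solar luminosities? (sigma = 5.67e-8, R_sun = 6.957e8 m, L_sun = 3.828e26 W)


R = 85.9 * 6.957e8 m = 5.976063e+10 m. L = 4*pi*R^2*sigma*T^4 = 4*pi*(5.976063e+10)^2 * 5.67e-8 * 2644^4 = 1.243566633e+29 W. L/L_sun = 1.243566633e+29 / 3.828e26 = 324.8607

324.8607 L_sun


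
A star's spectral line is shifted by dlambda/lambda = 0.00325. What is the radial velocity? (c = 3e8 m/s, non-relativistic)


v = (dlambda/lambda) * c = 0.00325 * 3e8 = 975000.0

975000.0 m/s


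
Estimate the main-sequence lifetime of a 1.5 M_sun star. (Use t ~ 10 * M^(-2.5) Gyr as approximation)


t = 10 * M^(-2.5) = 10 * 1.5^(-2.5) = 3.6289

3.6289 Gyr


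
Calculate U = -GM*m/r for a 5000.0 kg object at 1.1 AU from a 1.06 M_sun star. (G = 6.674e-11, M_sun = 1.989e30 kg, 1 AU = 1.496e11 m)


M = 1.06 * 1.989e30 kg = 2.10834e+30 kg; r = 1.1 AU * 1.496e11 m/AU = 1.6456e+11 m. U = -GM*m/r = -(6.674e-11 * 2.10834e+30 * 5000.0) / 1.6456e+11 = -4.275e+12

-4.275e+12 J


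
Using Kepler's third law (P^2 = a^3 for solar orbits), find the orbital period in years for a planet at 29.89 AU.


P = a^(3/2) = 29.89^1.5 = 163.4139

163.4139 years


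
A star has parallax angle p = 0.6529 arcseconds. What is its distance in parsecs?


d = 1/p = 1/0.6529 = 1.5316

1.5316 pc


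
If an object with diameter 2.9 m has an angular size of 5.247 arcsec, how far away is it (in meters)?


D = size / theta_rad, theta_rad = 5.247 * pi/(180*3600) = 2.544e-05, D = 114001.8941

114001.8941 m


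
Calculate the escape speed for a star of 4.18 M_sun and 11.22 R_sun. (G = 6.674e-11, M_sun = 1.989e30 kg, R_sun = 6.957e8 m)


M = 4.18 * 1.989e30 kg = 8.31402e+30 kg; R = 11.22 * 6.957e8 m = 7.805754e+09 m. v_esc = sqrt(2GM/R) = sqrt(2 * 6.674e-11 * 8.31402e+30 / 7.805754e+09) = 377056.2998

377056.2998 m/s


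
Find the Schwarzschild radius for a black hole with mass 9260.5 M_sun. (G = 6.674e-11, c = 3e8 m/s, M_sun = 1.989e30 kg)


M = 9260.5 * 1.989e30 kg = 1.84191345e+34 kg. rs = 2GM/c^2 = 2 * 6.674e-11 * 1.84191345e+34 / (3e8)^2 = 2.732e+07

2.732e+07 m


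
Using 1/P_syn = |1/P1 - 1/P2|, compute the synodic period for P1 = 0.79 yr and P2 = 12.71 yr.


1/P_syn = |1/P1 - 1/P2| = |1/0.79 - 1/12.71| => P_syn = 0.8424

0.8424 years


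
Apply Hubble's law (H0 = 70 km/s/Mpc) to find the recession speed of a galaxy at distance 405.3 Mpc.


v = H0 * d = 70 * 405.3 = 28371.0

28371.0 km/s


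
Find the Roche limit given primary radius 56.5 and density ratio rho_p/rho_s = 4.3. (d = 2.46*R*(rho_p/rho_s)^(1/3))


d_Roche = 2.46 * 56.5 * 4.3^(1/3) = 226.0163

226.0163


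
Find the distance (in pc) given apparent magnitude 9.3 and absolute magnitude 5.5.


d = 10^((m - M + 5)/5) = 10^((9.3 - 5.5 + 5)/5) = 57.544

57.544 pc


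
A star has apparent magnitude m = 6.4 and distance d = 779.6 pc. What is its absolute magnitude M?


M = m - 5*log10(d) + 5 = 6.4 - 5*log10(779.6) + 5 = -3.0594

-3.0594


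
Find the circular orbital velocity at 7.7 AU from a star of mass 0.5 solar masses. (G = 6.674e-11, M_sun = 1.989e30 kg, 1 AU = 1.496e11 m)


v = sqrt(GM/r) = sqrt(6.674e-11 * 9.945e+29 / 1.152e+12) = 7590.7438

7590.7438 m/s


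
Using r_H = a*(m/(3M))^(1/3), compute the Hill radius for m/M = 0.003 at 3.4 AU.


r_H = a * (m/3M)^(1/3) = 3.4 * (0.003/3)^(1/3) = 0.34

0.34 AU


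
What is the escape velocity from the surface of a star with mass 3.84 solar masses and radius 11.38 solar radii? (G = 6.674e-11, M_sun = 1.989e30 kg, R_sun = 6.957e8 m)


M = 3.84 * 1.989e30 kg = 7.63776e+30 kg; R = 11.38 * 6.957e8 m = 7.917066e+09 m. v_esc = sqrt(2GM/R) = sqrt(2 * 6.674e-11 * 7.63776e+30 / 7.917066e+09) = 358846.711

358846.711 m/s


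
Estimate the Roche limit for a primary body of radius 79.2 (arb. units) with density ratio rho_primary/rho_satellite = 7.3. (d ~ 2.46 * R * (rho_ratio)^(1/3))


d_Roche = 2.46 * 79.2 * 7.3^(1/3) = 377.9502

377.9502


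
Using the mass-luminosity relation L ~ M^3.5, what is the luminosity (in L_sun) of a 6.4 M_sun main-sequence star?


L/L_sun = (M/M_sun)^3.5 = 6.4^3.5 = 663.1777

663.1777 L_sun


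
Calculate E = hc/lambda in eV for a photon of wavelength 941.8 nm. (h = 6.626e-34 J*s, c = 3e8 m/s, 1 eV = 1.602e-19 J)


E = hc/lambda = 6.626e-34 * 3e8 / 9.418e-07 = 2.111e-19 J = 1.3175 eV

1.3175 eV


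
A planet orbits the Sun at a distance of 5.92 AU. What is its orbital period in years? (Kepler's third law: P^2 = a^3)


P = a^(3/2) = 5.92^1.5 = 14.404

14.404 years


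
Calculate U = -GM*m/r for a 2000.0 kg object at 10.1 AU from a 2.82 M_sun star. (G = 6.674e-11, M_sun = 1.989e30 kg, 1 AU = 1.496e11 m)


M = 2.82 * 1.989e30 kg = 5.60898e+30 kg; r = 10.1 AU * 1.496e11 m/AU = 1.51096e+12 m. U = -GM*m/r = -(6.674e-11 * 5.60898e+30 * 2000.0) / 1.51096e+12 = -4.955e+11

-4.955e+11 J


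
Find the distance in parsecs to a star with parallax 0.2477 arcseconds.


d = 1/p = 1/0.2477 = 4.0371

4.0371 pc


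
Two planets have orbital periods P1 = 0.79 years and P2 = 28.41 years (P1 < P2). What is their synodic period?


1/P_syn = |1/P1 - 1/P2| = |1/0.79 - 1/28.41| => P_syn = 0.8126

0.8126 years


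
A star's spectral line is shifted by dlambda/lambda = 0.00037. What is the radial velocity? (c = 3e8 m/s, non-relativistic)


v = (dlambda/lambda) * c = 0.00037 * 3e8 = 111000.0

111000.0 m/s


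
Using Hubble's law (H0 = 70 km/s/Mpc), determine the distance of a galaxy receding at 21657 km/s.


d = v / H0 = 21657 / 70 = 309.3857

309.3857 Mpc


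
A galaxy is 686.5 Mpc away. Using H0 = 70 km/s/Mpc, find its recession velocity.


v = H0 * d = 70 * 686.5 = 48055.0

48055.0 km/s


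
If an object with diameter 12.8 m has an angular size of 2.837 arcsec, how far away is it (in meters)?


D = size / theta_rad, theta_rad = 2.837 * pi/(180*3600) = 1.375e-05, D = 930627.2541

930627.2541 m


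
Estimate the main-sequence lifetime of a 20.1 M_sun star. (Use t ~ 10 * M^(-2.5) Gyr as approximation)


t = 10 * M^(-2.5) = 10 * 20.1^(-2.5) = 0.0055

0.0055 Gyr


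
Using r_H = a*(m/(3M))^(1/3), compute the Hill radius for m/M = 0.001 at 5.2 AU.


r_H = a * (m/3M)^(1/3) = 5.2 * (0.001/3)^(1/3) = 0.3605

0.3605 AU


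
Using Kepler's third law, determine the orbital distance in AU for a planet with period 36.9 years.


a = P^(2/3) = 36.9^(2/3) = 11.0837

11.0837 AU


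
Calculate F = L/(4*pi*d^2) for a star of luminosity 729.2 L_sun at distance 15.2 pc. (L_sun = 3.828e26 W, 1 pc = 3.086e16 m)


F = L / (4*pi*d^2) = 2.791e+29 / (4*pi*(4.691e+17)^2) = 1.010e-07

1.010e-07 W/m^2


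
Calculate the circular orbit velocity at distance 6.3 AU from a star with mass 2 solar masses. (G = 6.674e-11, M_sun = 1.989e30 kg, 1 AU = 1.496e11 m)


v = sqrt(GM/r) = sqrt(6.674e-11 * 3.978e+30 / 9.425e+11) = 16783.7661

16783.7661 m/s


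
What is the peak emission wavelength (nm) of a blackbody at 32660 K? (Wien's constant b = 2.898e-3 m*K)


lam_max = b / T = 2.898e-3 / 32660 = 8.873e-08 m = 88.7324 nm

88.7324 nm


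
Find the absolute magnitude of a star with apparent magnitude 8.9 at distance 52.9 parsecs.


M = m - 5*log10(d) + 5 = 8.9 - 5*log10(52.9) + 5 = 5.2827

5.2827


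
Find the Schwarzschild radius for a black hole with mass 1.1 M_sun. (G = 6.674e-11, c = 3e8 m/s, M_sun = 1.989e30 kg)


M = 1.1 * 1.989e30 kg = 2.1879e+30 kg. rs = 2GM/c^2 = 2 * 6.674e-11 * 2.1879e+30 / (3e8)^2 = 3244.8988

3244.8988 m


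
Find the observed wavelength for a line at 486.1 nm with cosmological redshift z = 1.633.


lam_obs = lam_emit * (1 + z) = 486.1 * (1 + 1.633) = 1279.9013

1279.9013 nm


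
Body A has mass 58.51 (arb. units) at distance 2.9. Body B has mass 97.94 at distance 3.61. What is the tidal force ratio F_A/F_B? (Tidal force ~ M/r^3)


Ratio = (M1/r1^3) / (M2/r2^3) = (58.51/2.9^3) / (97.94/3.61^3) = 1.1524

1.1524


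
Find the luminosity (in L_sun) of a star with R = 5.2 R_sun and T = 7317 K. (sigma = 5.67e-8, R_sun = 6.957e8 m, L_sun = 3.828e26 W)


R = 5.2 * 6.957e8 m = 3.61764e+09 m. L = 4*pi*R^2*sigma*T^4 = 4*pi*(3.61764e+09)^2 * 5.67e-8 * 7317^4 = 2.672857694e+28 W. L/L_sun = 2.672857694e+28 / 3.828e26 = 69.8239

69.8239 L_sun


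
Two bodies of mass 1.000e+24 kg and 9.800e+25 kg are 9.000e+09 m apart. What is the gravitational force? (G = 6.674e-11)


F = G*m1*m2/r^2 = 6.674e-11 * 1.000e+24 * 9.800e+25 / (9.000e+09)^2 = 6.674e-11 * 9.800e+49 / 8.100e+19 = 8.075e+19

8.075e+19 N


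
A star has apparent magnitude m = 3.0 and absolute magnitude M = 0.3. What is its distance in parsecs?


d = 10^((m - M + 5)/5) = 10^((3.0 - 0.3 + 5)/5) = 34.6737

34.6737 pc


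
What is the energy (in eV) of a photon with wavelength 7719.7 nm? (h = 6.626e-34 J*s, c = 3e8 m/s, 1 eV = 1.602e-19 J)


E = hc/lambda = 6.626e-34 * 3e8 / 7.720e-06 = 2.575e-20 J = 0.1607 eV

0.1607 eV


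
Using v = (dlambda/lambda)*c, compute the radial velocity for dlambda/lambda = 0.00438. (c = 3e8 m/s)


v = (dlambda/lambda) * c = 0.00438 * 3e8 = 1.314e+06

1.314e+06 m/s


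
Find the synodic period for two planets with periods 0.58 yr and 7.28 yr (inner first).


1/P_syn = |1/P1 - 1/P2| = |1/0.58 - 1/7.28| => P_syn = 0.6302

0.6302 years


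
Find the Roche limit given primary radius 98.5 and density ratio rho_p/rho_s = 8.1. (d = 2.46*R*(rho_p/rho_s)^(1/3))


d_Roche = 2.46 * 98.5 * 8.1^(1/3) = 486.6309

486.6309


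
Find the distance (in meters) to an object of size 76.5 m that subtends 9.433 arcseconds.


D = size / theta_rad, theta_rad = 9.433 * pi/(180*3600) = 4.573e-05, D = 1.673e+06

1.673e+06 m


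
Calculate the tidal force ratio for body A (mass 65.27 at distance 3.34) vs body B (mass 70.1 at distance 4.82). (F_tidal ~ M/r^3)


Ratio = (M1/r1^3) / (M2/r2^3) = (65.27/3.34^3) / (70.1/4.82^3) = 2.7983

2.7983


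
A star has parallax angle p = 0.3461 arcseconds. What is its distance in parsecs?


d = 1/p = 1/0.3461 = 2.8893

2.8893 pc


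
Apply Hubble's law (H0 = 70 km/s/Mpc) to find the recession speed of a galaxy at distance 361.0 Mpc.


v = H0 * d = 70 * 361.0 = 25270.0

25270.0 km/s


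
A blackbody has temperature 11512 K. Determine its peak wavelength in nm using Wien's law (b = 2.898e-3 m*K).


lam_max = b / T = 2.898e-3 / 11512 = 2.517e-07 m = 251.7373 nm

251.7373 nm


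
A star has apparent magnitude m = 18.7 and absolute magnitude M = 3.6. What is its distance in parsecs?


d = 10^((m - M + 5)/5) = 10^((18.7 - 3.6 + 5)/5) = 10471.2855

10471.2855 pc


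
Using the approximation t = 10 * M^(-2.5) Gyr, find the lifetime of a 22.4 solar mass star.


t = 10 * M^(-2.5) = 10 * 22.4^(-2.5) = 0.0042

0.0042 Gyr


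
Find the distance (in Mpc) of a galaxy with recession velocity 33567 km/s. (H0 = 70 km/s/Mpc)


d = v / H0 = 33567 / 70 = 479.5286

479.5286 Mpc


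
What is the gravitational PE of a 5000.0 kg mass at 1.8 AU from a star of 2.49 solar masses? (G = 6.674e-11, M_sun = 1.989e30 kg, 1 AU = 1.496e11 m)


M = 2.49 * 1.989e30 kg = 4.95261e+30 kg; r = 1.8 AU * 1.496e11 m/AU = 2.6928e+11 m. U = -GM*m/r = -(6.674e-11 * 4.95261e+30 * 5000.0) / 2.6928e+11 = -6.137e+12

-6.137e+12 J


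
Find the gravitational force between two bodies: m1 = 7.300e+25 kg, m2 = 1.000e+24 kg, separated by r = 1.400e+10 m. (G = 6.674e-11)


F = G*m1*m2/r^2 = 6.674e-11 * 7.300e+25 * 1.000e+24 / (1.400e+10)^2 = 6.674e-11 * 7.300e+49 / 1.960e+20 = 2.486e+19

2.486e+19 N


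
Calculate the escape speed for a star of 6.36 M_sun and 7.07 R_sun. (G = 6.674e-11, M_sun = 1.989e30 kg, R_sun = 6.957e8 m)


M = 6.36 * 1.989e30 kg = 1.265004e+31 kg; R = 7.07 * 6.957e8 m = 4.918599e+09 m. v_esc = sqrt(2GM/R) = sqrt(2 * 6.674e-11 * 1.265004e+31 / 4.918599e+09) = 585913.2776

585913.2776 m/s


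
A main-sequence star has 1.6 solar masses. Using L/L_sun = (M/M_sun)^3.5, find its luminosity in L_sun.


L/L_sun = (M/M_sun)^3.5 = 1.6^3.5 = 5.1811

5.1811 L_sun


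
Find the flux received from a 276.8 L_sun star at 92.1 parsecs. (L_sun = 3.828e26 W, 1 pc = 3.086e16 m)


F = L / (4*pi*d^2) = 1.060e+29 / (4*pi*(2.842e+18)^2) = 1.044e-09

1.044e-09 W/m^2


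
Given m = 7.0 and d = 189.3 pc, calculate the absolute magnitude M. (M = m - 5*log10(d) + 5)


M = m - 5*log10(d) + 5 = 7.0 - 5*log10(189.3) + 5 = 0.6142

0.6142


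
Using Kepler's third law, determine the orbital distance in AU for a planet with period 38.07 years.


a = P^(2/3) = 38.07^(2/3) = 11.3168

11.3168 AU


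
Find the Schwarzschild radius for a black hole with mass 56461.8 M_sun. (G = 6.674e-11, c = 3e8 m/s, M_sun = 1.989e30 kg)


M = 56461.8 * 1.989e30 kg = 1.123025202e+35 kg. rs = 2GM/c^2 = 2 * 6.674e-11 * 1.123025202e+35 / (3e8)^2 = 1.666e+08

1.666e+08 m


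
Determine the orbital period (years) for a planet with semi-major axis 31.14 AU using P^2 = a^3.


P = a^(3/2) = 31.14^1.5 = 173.7712

173.7712 years


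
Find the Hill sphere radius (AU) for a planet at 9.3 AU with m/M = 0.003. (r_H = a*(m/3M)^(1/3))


r_H = a * (m/3M)^(1/3) = 9.3 * (0.003/3)^(1/3) = 0.93

0.93 AU


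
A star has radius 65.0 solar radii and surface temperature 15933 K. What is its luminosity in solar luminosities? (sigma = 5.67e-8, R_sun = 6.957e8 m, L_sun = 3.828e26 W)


R = 65.0 * 6.957e8 m = 4.52205e+10 m. L = 4*pi*R^2*sigma*T^4 = 4*pi*(4.52205e+10)^2 * 5.67e-8 * 15933^4 = 9.389746498e+31 W. L/L_sun = 9.389746498e+31 / 3.828e26 = 245291.1833

245291.1833 L_sun


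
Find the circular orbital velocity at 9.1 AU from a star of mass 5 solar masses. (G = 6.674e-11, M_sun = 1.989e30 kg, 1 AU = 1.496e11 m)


v = sqrt(GM/r) = sqrt(6.674e-11 * 9.945e+30 / 1.361e+12) = 22080.505

22080.505 m/s


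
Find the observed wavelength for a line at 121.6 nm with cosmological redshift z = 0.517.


lam_obs = lam_emit * (1 + z) = 121.6 * (1 + 0.517) = 184.4672

184.4672 nm


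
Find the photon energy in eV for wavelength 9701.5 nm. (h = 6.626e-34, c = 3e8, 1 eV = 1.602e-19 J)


E = hc/lambda = 6.626e-34 * 3e8 / 9.702e-06 = 2.049e-20 J = 0.1279 eV

0.1279 eV


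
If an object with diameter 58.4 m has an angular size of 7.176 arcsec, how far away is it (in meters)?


D = size / theta_rad, theta_rad = 7.176 * pi/(180*3600) = 3.479e-05, D = 1.679e+06

1.679e+06 m


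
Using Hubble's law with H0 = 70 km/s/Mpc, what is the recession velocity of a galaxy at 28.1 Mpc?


v = H0 * d = 70 * 28.1 = 1967.0

1967.0 km/s


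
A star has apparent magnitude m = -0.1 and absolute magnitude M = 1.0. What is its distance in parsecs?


d = 10^((m - M + 5)/5) = 10^((-0.1 - 1.0 + 5)/5) = 6.0256

6.0256 pc


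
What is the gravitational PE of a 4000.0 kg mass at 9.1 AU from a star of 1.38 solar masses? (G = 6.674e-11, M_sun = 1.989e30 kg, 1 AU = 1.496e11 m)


M = 1.38 * 1.989e30 kg = 2.74482e+30 kg; r = 9.1 AU * 1.496e11 m/AU = 1.36136e+12 m. U = -GM*m/r = -(6.674e-11 * 2.74482e+30 * 4000.0) / 1.36136e+12 = -5.383e+11

-5.383e+11 J


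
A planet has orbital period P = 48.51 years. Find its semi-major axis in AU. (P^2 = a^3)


a = P^(2/3) = 48.51^(2/3) = 13.3011

13.3011 AU


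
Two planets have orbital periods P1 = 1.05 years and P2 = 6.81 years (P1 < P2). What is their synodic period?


1/P_syn = |1/P1 - 1/P2| = |1/1.05 - 1/6.81| => P_syn = 1.2414

1.2414 years


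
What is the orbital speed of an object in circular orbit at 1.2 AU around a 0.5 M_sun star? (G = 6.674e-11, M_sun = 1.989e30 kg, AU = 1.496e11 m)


v = sqrt(GM/r) = sqrt(6.674e-11 * 9.945e+29 / 1.795e+11) = 19228.2197

19228.2197 m/s


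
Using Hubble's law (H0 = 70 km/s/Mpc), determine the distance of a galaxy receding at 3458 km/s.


d = v / H0 = 3458 / 70 = 49.4

49.4 Mpc


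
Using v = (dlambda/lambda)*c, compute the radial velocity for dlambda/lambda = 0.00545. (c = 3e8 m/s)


v = (dlambda/lambda) * c = 0.00545 * 3e8 = 1.635e+06

1.635e+06 m/s


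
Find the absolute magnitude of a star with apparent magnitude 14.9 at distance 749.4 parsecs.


M = m - 5*log10(d) + 5 = 14.9 - 5*log10(749.4) + 5 = 5.5264

5.5264


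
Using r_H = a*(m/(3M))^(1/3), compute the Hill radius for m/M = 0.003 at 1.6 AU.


r_H = a * (m/3M)^(1/3) = 1.6 * (0.003/3)^(1/3) = 0.16

0.16 AU


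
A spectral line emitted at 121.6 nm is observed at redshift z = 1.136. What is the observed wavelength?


lam_obs = lam_emit * (1 + z) = 121.6 * (1 + 1.136) = 259.7376

259.7376 nm


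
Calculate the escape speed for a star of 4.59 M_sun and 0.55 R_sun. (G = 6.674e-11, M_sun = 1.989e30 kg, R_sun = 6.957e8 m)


M = 4.59 * 1.989e30 kg = 9.12951e+30 kg; R = 0.55 * 6.957e8 m = 3.82635e+08 m. v_esc = sqrt(2GM/R) = sqrt(2 * 6.674e-11 * 9.12951e+30 / 3.82635e+08) = 1.785e+06

1.785e+06 m/s


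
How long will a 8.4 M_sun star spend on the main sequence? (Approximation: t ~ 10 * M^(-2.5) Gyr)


t = 10 * M^(-2.5) = 10 * 8.4^(-2.5) = 0.0489

0.0489 Gyr


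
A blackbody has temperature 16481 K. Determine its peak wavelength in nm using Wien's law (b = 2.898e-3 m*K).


lam_max = b / T = 2.898e-3 / 16481 = 1.758e-07 m = 175.8388 nm

175.8388 nm


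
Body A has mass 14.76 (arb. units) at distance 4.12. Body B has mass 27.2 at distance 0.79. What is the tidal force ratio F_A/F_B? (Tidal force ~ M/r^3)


Ratio = (M1/r1^3) / (M2/r2^3) = (14.76/4.12^3) / (27.2/0.79^3) = 0.0038

0.0038


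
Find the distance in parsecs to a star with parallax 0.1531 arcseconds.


d = 1/p = 1/0.1531 = 6.5317

6.5317 pc


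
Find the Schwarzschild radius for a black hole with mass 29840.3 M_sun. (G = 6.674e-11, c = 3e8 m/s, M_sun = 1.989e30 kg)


M = 29840.3 * 1.989e30 kg = 5.93523567e+34 kg. rs = 2GM/c^2 = 2 * 6.674e-11 * 5.93523567e+34 / (3e8)^2 = 8.803e+07

8.803e+07 m


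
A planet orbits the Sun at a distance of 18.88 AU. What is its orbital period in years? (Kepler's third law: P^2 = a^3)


P = a^(3/2) = 18.88^1.5 = 82.0357

82.0357 years


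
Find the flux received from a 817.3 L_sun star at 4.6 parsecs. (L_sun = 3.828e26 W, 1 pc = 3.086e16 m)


F = L / (4*pi*d^2) = 3.129e+29 / (4*pi*(1.420e+17)^2) = 1.235e-06

1.235e-06 W/m^2


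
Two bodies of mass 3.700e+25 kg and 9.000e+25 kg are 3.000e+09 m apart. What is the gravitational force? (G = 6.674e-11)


F = G*m1*m2/r^2 = 6.674e-11 * 3.700e+25 * 9.000e+25 / (3.000e+09)^2 = 6.674e-11 * 3.330e+51 / 9.000e+18 = 2.469e+22

2.469e+22 N


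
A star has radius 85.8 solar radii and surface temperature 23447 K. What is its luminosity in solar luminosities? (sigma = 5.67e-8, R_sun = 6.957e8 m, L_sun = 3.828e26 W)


R = 85.8 * 6.957e8 m = 5.969106e+10 m. L = 4*pi*R^2*sigma*T^4 = 4*pi*(5.969106e+10)^2 * 5.67e-8 * 23447^4 = 7.672919451e+32 W. L/L_sun = 7.672919451e+32 / 3.828e26 = 2.004e+06

2.004e+06 L_sun


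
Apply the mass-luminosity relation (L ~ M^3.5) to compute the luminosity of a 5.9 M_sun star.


L/L_sun = (M/M_sun)^3.5 = 5.9^3.5 = 498.8639

498.8639 L_sun


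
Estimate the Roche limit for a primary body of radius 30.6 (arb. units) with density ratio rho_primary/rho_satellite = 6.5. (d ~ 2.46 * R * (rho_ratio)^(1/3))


d_Roche = 2.46 * 30.6 * 6.5^(1/3) = 140.4843

140.4843


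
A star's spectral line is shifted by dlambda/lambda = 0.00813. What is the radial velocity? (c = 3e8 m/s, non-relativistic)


v = (dlambda/lambda) * c = 0.00813 * 3e8 = 2.439e+06

2.439e+06 m/s


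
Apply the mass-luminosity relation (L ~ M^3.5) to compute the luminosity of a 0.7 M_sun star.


L/L_sun = (M/M_sun)^3.5 = 0.7^3.5 = 0.287

0.287 L_sun


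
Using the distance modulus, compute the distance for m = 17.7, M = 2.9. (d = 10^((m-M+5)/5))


d = 10^((m - M + 5)/5) = 10^((17.7 - 2.9 + 5)/5) = 9120.1084

9120.1084 pc


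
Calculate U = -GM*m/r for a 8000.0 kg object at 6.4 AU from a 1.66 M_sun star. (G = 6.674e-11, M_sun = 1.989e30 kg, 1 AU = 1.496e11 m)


M = 1.66 * 1.989e30 kg = 3.30174e+30 kg; r = 6.4 AU * 1.496e11 m/AU = 9.5744e+11 m. U = -GM*m/r = -(6.674e-11 * 3.30174e+30 * 8000.0) / 9.5744e+11 = -1.841e+12

-1.841e+12 J


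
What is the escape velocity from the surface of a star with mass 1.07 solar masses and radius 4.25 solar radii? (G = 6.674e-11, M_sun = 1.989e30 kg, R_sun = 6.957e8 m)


M = 1.07 * 1.989e30 kg = 2.12823e+30 kg; R = 4.25 * 6.957e8 m = 2.956725e+09 m. v_esc = sqrt(2GM/R) = sqrt(2 * 6.674e-11 * 2.12823e+30 / 2.956725e+09) = 309964.4682

309964.4682 m/s


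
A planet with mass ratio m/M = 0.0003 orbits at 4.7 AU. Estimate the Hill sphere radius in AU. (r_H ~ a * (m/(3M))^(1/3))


r_H = a * (m/3M)^(1/3) = 4.7 * (0.0003/3)^(1/3) = 0.2182

0.2182 AU


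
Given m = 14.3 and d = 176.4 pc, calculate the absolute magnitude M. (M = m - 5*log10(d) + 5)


M = m - 5*log10(d) + 5 = 14.3 - 5*log10(176.4) + 5 = 8.0675

8.0675


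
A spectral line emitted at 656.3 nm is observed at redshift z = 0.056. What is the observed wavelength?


lam_obs = lam_emit * (1 + z) = 656.3 * (1 + 0.056) = 693.0528

693.0528 nm


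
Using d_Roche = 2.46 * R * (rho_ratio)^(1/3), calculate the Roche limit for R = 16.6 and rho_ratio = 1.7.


d_Roche = 2.46 * 16.6 * 1.7^(1/3) = 48.7371

48.7371


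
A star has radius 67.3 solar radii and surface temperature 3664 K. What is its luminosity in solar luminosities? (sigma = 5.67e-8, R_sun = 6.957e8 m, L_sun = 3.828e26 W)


R = 67.3 * 6.957e8 m = 4.682061e+10 m. L = 4*pi*R^2*sigma*T^4 = 4*pi*(4.682061e+10)^2 * 5.67e-8 * 3664^4 = 2.815068182e+29 W. L/L_sun = 2.815068182e+29 / 3.828e26 = 735.3888

735.3888 L_sun


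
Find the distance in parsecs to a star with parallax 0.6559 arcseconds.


d = 1/p = 1/0.6559 = 1.5246

1.5246 pc


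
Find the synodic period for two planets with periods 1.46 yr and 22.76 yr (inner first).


1/P_syn = |1/P1 - 1/P2| = |1/1.46 - 1/22.76| => P_syn = 1.5601

1.5601 years


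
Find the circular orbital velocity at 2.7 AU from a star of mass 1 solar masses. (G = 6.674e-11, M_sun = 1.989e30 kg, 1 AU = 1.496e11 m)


v = sqrt(GM/r) = sqrt(6.674e-11 * 1.989e+30 / 4.039e+11) = 18128.5394

18128.5394 m/s


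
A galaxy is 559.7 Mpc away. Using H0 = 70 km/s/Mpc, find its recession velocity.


v = H0 * d = 70 * 559.7 = 39179.0

39179.0 km/s


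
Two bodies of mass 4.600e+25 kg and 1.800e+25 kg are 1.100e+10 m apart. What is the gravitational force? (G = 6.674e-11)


F = G*m1*m2/r^2 = 6.674e-11 * 4.600e+25 * 1.800e+25 / (1.100e+10)^2 = 6.674e-11 * 8.280e+50 / 1.210e+20 = 4.567e+20

4.567e+20 N


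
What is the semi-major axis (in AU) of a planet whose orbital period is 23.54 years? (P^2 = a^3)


a = P^(2/3) = 23.54^(2/3) = 8.2137

8.2137 AU


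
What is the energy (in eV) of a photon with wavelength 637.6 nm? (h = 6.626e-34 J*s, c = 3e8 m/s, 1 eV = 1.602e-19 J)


E = hc/lambda = 6.626e-34 * 3e8 / 6.376e-07 = 3.118e-19 J = 1.9461 eV

1.9461 eV


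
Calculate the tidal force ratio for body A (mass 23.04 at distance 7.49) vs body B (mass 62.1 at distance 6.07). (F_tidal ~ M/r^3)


Ratio = (M1/r1^3) / (M2/r2^3) = (23.04/7.49^3) / (62.1/6.07^3) = 0.1975

0.1975


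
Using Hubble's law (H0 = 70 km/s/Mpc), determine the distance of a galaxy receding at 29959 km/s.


d = v / H0 = 29959 / 70 = 427.9857

427.9857 Mpc


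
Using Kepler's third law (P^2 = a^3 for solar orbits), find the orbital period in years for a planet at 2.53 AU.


P = a^(3/2) = 2.53^1.5 = 4.0242

4.0242 years


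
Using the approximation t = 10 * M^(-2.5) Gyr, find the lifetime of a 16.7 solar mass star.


t = 10 * M^(-2.5) = 10 * 16.7^(-2.5) = 0.0088

0.0088 Gyr


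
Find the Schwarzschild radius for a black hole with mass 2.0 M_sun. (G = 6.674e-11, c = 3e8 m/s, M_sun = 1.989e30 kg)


M = 2.0 * 1.989e30 kg = 3.978e+30 kg. rs = 2GM/c^2 = 2 * 6.674e-11 * 3.978e+30 / (3e8)^2 = 5899.816

5899.816 m


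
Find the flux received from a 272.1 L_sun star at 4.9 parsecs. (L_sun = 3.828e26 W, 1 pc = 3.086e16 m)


F = L / (4*pi*d^2) = 1.042e+29 / (4*pi*(1.512e+17)^2) = 3.625e-07

3.625e-07 W/m^2


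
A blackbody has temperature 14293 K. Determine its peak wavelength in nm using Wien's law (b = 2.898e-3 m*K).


lam_max = b / T = 2.898e-3 / 14293 = 2.028e-07 m = 202.7566 nm

202.7566 nm


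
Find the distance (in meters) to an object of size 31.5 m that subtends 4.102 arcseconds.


D = size / theta_rad, theta_rad = 4.102 * pi/(180*3600) = 1.989e-05, D = 1.584e+06

1.584e+06 m


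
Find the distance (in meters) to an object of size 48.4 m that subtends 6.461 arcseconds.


D = size / theta_rad, theta_rad = 6.461 * pi/(180*3600) = 3.132e-05, D = 1.545e+06

1.545e+06 m


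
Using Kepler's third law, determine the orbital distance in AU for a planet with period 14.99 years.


a = P^(2/3) = 14.99^(2/3) = 6.0795

6.0795 AU


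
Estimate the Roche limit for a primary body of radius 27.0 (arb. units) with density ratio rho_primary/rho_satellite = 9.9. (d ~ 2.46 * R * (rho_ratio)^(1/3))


d_Roche = 2.46 * 27.0 * 9.9^(1/3) = 142.619

142.619


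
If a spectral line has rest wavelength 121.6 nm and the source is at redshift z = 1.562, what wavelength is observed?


lam_obs = lam_emit * (1 + z) = 121.6 * (1 + 1.562) = 311.5392

311.5392 nm


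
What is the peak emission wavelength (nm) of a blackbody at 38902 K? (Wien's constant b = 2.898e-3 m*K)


lam_max = b / T = 2.898e-3 / 38902 = 7.449e-08 m = 74.4949 nm

74.4949 nm


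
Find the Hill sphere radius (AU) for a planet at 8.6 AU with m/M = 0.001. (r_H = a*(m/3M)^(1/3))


r_H = a * (m/3M)^(1/3) = 8.6 * (0.001/3)^(1/3) = 0.5963

0.5963 AU


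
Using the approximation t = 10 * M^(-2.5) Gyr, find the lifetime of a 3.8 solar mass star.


t = 10 * M^(-2.5) = 10 * 3.8^(-2.5) = 0.3553

0.3553 Gyr


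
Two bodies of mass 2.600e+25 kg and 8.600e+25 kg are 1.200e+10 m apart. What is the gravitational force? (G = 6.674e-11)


F = G*m1*m2/r^2 = 6.674e-11 * 2.600e+25 * 8.600e+25 / (1.200e+10)^2 = 6.674e-11 * 2.236e+51 / 1.440e+20 = 1.036e+21

1.036e+21 N


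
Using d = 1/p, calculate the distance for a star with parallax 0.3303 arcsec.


d = 1/p = 1/0.3303 = 3.0276

3.0276 pc


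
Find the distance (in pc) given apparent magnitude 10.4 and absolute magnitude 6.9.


d = 10^((m - M + 5)/5) = 10^((10.4 - 6.9 + 5)/5) = 50.1187

50.1187 pc


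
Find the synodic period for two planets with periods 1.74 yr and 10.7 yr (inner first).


1/P_syn = |1/P1 - 1/P2| = |1/1.74 - 1/10.7| => P_syn = 2.0779

2.0779 years


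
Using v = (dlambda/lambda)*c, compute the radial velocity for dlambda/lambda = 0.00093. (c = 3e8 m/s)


v = (dlambda/lambda) * c = 0.00093 * 3e8 = 279000.0

279000.0 m/s


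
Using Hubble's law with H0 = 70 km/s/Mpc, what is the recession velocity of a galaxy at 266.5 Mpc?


v = H0 * d = 70 * 266.5 = 18655.0

18655.0 km/s


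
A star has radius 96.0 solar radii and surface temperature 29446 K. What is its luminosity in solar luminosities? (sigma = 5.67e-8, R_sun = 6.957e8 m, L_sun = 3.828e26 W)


R = 96.0 * 6.957e8 m = 6.67872e+10 m. L = 4*pi*R^2*sigma*T^4 = 4*pi*(6.67872e+10)^2 * 5.67e-8 * 29446^4 = 2.389376713e+33 W. L/L_sun = 2.389376713e+33 / 3.828e26 = 6.242e+06

6.242e+06 L_sun


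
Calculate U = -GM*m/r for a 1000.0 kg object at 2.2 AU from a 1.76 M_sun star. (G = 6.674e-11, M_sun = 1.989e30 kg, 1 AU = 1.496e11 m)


M = 1.76 * 1.989e30 kg = 3.50064e+30 kg; r = 2.2 AU * 1.496e11 m/AU = 3.2912e+11 m. U = -GM*m/r = -(6.674e-11 * 3.50064e+30 * 1000.0) / 3.2912e+11 = -7.099e+11

-7.099e+11 J


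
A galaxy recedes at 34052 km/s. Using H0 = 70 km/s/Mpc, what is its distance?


d = v / H0 = 34052 / 70 = 486.4571

486.4571 Mpc


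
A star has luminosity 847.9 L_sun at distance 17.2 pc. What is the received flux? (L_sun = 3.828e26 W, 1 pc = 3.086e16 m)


F = L / (4*pi*d^2) = 3.246e+29 / (4*pi*(5.308e+17)^2) = 9.168e-08

9.168e-08 W/m^2


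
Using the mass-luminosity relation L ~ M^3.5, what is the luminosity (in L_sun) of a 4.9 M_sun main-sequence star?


L/L_sun = (M/M_sun)^3.5 = 4.9^3.5 = 260.4272

260.4272 L_sun


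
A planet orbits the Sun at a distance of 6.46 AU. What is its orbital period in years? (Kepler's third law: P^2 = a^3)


P = a^(3/2) = 6.46^1.5 = 16.4191

16.4191 years


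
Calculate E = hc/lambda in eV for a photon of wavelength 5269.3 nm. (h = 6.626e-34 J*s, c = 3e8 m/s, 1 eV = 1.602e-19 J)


E = hc/lambda = 6.626e-34 * 3e8 / 5.269e-06 = 3.772e-20 J = 0.2355 eV

0.2355 eV


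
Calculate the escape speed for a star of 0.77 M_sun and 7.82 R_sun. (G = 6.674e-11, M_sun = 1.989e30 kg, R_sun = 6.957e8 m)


M = 0.77 * 1.989e30 kg = 1.53153e+30 kg; R = 7.82 * 6.957e8 m = 5.440374e+09 m. v_esc = sqrt(2GM/R) = sqrt(2 * 6.674e-11 * 1.53153e+30 / 5.440374e+09) = 193845.8354

193845.8354 m/s


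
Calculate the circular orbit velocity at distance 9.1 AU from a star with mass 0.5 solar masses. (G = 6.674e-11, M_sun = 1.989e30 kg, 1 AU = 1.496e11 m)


v = sqrt(GM/r) = sqrt(6.674e-11 * 9.945e+29 / 1.361e+12) = 6982.4688

6982.4688 m/s


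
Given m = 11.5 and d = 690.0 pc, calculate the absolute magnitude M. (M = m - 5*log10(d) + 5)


M = m - 5*log10(d) + 5 = 11.5 - 5*log10(690.0) + 5 = 2.3058

2.3058
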